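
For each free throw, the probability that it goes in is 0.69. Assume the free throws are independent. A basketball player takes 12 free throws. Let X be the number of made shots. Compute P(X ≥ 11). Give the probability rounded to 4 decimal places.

0.0744

X ~ Binomial(12, 0.69); P(X ≥ 11) = Σ C(12,k) p^k (1−p)^(12−k) over k:
  k=11: C(12,11)·0.69^11·0.31^1 = 0.062789
  k=12: C(12,12)·0.69^12·0.31^0 = 0.011646
Total = 0.074435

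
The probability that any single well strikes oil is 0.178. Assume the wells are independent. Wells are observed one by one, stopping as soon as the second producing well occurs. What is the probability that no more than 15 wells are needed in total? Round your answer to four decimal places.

0.7755

Finishing within 15 wells ⇔ at least 2 successes in the first 15. With X ~ Binomial(15, 0.178), P(Y ≤ 15) = 1 − P(X ≤ 1).
  k=0: C(15,0)·0.178^0·0.822^15 = 0.052854
  k=1: C(15,1)·0.178^1·0.822^14 = 0.171679
1 − 0.224533 = 0.775467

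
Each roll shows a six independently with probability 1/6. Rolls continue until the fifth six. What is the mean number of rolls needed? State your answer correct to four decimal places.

Y = total rolls until the fifth success; negative binomial with r=5, p=0.166667.
E[Y] = r / p = 5 / 0.166667 = 30.000000

30.0000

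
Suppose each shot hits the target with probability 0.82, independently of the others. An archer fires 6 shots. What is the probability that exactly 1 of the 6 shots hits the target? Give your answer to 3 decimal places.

X ~ Binomial(n=6, p=0.82).
P(X=1) = C(6,1) · p^1 · (1−p)^5
= 6 · 0.82 · 0.00018896 = 0.00093

0.001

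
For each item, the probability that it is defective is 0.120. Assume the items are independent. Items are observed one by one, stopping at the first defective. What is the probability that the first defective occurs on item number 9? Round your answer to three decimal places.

Geometric (trials to first success), p = 0.12.
P(Y = 9) = (1−p)^8 · p = 0.35963 · 0.12 = 0.04316

0.043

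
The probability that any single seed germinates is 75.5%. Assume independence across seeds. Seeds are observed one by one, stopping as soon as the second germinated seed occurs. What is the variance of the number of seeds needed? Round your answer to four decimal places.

Y = total seeds until the second success; negative binomial with r=2, p=0.755.
Var(Y) = r(1−p)/p² = 2·0.245 / 0.755² = 0.859611

0.8596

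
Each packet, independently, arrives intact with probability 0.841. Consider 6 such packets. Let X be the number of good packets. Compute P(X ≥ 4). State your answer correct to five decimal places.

0.94487

X ~ Binomial(6, 0.841); P(X ≥ 4) = Σ C(6,k) p^k (1−p)^(6−k) over k:
  k=4: C(6,4)·0.841^4·0.159^2 = 0.1897009
  k=5: C(6,5)·0.841^5·0.159^1 = 0.4013547
  k=6: C(6,6)·0.841^6·0.159^0 = 0.3538148
Total = 0.9448704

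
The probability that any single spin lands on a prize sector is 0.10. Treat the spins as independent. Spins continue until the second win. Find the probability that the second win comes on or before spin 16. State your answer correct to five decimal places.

0.48527

Finishing within 16 spins ⇔ at least 2 successes in the first 16. With X ~ Binomial(16, 0.10), P(Y ≤ 16) = 1 − P(X ≤ 1).
  k=0: C(16,0)·0.10^0·0.90^16 = 0.1853020
  k=1: C(16,1)·0.10^1·0.90^15 = 0.3294258
1 − 0.5147278 = 0.4852722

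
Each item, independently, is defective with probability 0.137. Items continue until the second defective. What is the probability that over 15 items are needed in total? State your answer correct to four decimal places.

0.3709

Needing more than 15 items ⇔ fewer than 2 successes in the first 15. With X ~ Binomial(15, 0.137), P(Y > 15) = P(X ≤ 1).
  k=0: C(15,0)·0.137^0·0.863^15 = 0.109689
  k=1: C(15,1)·0.137^1·0.863^14 = 0.261194
P(X ≤ 1) = 0.370883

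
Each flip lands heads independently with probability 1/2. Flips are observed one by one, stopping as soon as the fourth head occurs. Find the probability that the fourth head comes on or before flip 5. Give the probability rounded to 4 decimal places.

Finishing within 5 flips ⇔ at least 4 successes in the first 5. With X ~ Binomial(5, 0.50), P(Y ≤ 5) = 1 − P(X ≤ 3).
  k=0: C(5,0)·0.50^0·0.50^5 = 0.031250
  k=1: C(5,1)·0.50^1·0.50^4 = 0.156250
  k=2: C(5,2)·0.50^2·0.50^3 = 0.312500
  k=3: C(5,3)·0.50^3·0.50^2 = 0.312500
1 − 0.812500 = 0.187500

0.1875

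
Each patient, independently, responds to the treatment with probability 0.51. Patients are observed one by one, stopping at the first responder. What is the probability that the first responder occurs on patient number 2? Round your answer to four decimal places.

0.2499

Geometric (trials to first success), p = 0.51.
P(Y = 2) = (1−p)^1 · p = 0.49 · 0.51 = 0.249900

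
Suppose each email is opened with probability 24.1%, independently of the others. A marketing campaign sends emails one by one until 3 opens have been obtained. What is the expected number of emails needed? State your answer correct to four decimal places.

12.4481

Y = total emails until the third success; negative binomial with r=3, p=0.241.
E[Y] = r / p = 3 / 0.241 = 12.448133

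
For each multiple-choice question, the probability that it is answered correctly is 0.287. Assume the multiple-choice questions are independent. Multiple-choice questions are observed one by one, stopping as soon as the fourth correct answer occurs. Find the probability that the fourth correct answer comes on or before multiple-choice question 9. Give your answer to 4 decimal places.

Finishing within 9 multiple-choice questions ⇔ at least 4 successes in the first 9. With X ~ Binomial(9, 0.287), P(Y ≤ 9) = 1 − P(X ≤ 3).
  k=0: C(9,0)·0.287^0·0.713^9 = 0.047622
  k=1: C(9,1)·0.287^1·0.713^8 = 0.172520
  k=2: C(9,2)·0.287^2·0.713^7 = 0.277775
  k=3: C(9,3)·0.287^3·0.713^6 = 0.260893
1 − 0.758810 = 0.241190

0.2412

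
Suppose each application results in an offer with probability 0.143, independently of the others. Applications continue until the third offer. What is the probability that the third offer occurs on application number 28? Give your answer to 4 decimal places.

0.0217

Y = trial on which the third success occurs; negative binomial, r=3, p=0.143.
P(Y=28) = C(27,2) · p^3 · (1−p)^25
= 351 · 0.0029242 · 0.021112 = 0.021669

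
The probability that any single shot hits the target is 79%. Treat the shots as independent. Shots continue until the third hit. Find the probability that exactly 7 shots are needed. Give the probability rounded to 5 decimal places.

0.01438

Y = trial on which the third success occurs; negative binomial, r=3, p=0.79.
P(Y=7) = C(6,2) · p^3 · (1−p)^4
= 15 · 0.49304 · 0.0019448 = 0.0143830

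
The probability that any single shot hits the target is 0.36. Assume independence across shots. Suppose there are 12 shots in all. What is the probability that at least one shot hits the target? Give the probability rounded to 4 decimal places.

0.9953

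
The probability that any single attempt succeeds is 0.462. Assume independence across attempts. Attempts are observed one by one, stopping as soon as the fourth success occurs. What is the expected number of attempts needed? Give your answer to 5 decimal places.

8.65801

Y = total attempts until the fourth success; negative binomial with r=4, p=0.462.
E[Y] = r / p = 4 / 0.462 = 8.6580087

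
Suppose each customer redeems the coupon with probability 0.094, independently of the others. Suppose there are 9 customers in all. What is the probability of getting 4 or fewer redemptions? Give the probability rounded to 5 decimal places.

X ~ Binomial(9, 0.094); P(X ≤ 4) = Σ C(9,k) p^k (1−p)^(9−k) over k:
  k=0: C(9,0)·0.094^0·0.906^9 = 0.4112953
  k=1: C(9,1)·0.094^1·0.906^8 = 0.3840572
  k=2: C(9,2)·0.094^2·0.906^7 = 0.1593880
  k=3: C(9,3)·0.094^3·0.906^6 = 0.0385862
  k=4: C(9,4)·0.094^4·0.906^5 = 0.0060051
Total = 0.9993319

0.99933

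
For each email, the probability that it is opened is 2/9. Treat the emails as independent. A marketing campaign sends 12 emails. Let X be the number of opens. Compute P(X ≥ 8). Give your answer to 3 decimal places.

X ~ Binomial(12, 0.222222); P(X ≥ 8) = Σ C(12,k) p^k (1−p)^(12−k) over k:
  k=8: C(12,8)·0.222222^8·0.777778^4 = 0.00108
  k=9: C(12,9)·0.222222^9·0.777778^3 = 0.00014
  k=10: C(12,10)·0.222222^10·0.777778^2 = 0.00001
  k=11: C(12,11)·0.222222^11·0.777778^1 = 0.00000
  k=12: C(12,12)·0.222222^12·0.777778^0 = 0.00000
Total = 0.00123

0.001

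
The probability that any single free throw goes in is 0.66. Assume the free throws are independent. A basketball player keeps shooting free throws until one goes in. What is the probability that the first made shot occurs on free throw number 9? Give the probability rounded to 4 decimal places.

Geometric (trials to first success), p = 0.66.
P(Y = 9) = (1−p)^8 · p = 0.00017858 · 0.66 = 0.000118

0.0001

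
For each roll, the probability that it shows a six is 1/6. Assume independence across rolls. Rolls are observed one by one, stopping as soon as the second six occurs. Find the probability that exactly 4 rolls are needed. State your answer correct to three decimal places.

Y = trial on which the second success occurs; negative binomial, r=2, p=0.166667.
P(Y=4) = C(3,1) · p^2 · (1−p)^2
= 3 · 0.027778 · 0.69444 = 0.05787

0.058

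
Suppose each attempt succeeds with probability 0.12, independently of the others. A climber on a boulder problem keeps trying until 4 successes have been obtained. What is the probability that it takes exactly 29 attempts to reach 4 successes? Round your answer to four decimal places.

Y = trial on which the fourth success occurs; negative binomial, r=4, p=0.12.
P(Y=29) = C(28,3) · p^4 · (1−p)^25
= 3276 · 0.00020736 · 0.040932 = 0.027806

0.0278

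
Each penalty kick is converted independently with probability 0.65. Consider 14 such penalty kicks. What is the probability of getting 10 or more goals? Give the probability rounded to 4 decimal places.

0.4227

X ~ Binomial(14, 0.65); P(X ≥ 10) = Σ C(14,k) p^k (1−p)^(14−k) over k:
  k=10: C(14,10)·0.65^10·0.35^4 = 0.202227
  k=11: C(14,11)·0.65^11·0.35^3 = 0.136569
  k=12: C(14,12)·0.65^12·0.35^2 = 0.063407
  k=13: C(14,13)·0.65^13·0.35^1 = 0.018116
  k=14: C(14,14)·0.65^14·0.35^0 = 0.002403
Total = 0.422723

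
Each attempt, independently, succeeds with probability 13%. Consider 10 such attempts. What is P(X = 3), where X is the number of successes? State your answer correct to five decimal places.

0.09946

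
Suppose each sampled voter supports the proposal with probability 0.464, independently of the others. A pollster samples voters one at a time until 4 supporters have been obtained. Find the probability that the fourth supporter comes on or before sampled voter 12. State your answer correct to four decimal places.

0.8855

Finishing within 12 sampled voters ⇔ at least 4 successes in the first 12. With X ~ Binomial(12, 0.464), P(Y ≤ 12) = 1 − P(X ≤ 3).
  k=0: C(12,0)·0.464^0·0.536^12 = 0.000562
  k=1: C(12,1)·0.464^1·0.536^11 = 0.005841
  k=2: C(12,2)·0.464^2·0.536^10 = 0.027812
  k=3: C(12,3)·0.464^3·0.536^9 = 0.080253
1 − 0.114468 = 0.885532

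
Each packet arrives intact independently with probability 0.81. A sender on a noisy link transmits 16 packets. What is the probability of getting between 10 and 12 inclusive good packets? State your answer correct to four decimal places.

X ~ Binomial(16, 0.81); P(10 ≤ X ≤ 12) = Σ C(16,k) p^k (1−p)^(16−k) over k:
  k=10: C(16,10)·0.81^10·0.19^6 = 0.045803
  k=11: C(16,11)·0.81^11·0.19^5 = 0.106509
  k=12: C(16,12)·0.81^12·0.19^4 = 0.189193
Total = 0.341506

0.3415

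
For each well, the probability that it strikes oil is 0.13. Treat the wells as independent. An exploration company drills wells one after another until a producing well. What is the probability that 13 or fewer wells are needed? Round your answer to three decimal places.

Y = number of wells to the first success; geometric, p = 0.13.
P(Y ≤ 13) = 1 − (1−p)^13 = 1 − 0.16359 = 0.83641

0.836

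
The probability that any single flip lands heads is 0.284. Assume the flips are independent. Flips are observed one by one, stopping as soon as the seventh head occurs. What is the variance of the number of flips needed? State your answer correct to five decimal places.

62.14045

Y = total flips until the seventh success; negative binomial with r=7, p=0.284.
Var(Y) = r(1−p)/p² = 7·0.716 / 0.284² = 62.1404483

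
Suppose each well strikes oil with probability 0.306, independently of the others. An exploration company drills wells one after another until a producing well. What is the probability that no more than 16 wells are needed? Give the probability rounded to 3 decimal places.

Y = number of wells to the first success; geometric, p = 0.306.
P(Y ≤ 16) = 1 − (1−p)^16 = 1 − 0.00290 = 0.99710

0.997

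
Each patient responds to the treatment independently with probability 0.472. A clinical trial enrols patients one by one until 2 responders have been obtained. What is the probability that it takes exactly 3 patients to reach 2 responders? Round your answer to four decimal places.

Y = trial on which the second success occurs; negative binomial, r=2, p=0.472.
P(Y=3) = C(2,1) · p^2 · (1−p)^1
= 2 · 0.22278 · 0.528 = 0.235260

0.2353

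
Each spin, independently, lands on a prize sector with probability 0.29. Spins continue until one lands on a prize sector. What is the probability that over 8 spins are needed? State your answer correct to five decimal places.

0.06458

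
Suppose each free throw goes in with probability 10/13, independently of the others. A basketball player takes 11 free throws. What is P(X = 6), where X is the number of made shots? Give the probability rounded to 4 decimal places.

X ~ Binomial(n=11, p=0.769231).
P(X=6) = C(11,6) · p^6 · (1−p)^5
= 462 · 0.20718 · 0.00065447 = 0.062643

0.0626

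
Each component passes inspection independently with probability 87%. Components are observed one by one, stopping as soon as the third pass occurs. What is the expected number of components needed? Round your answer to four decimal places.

Y = total components until the third success; negative binomial with r=3, p=0.87.
E[Y] = r / p = 3 / 0.87 = 3.448276

3.4483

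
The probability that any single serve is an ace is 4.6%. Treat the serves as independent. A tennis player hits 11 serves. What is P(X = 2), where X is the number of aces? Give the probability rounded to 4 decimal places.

X ~ Binomial(n=11, p=0.046).
P(X=2) = C(11,2) · p^2 · (1−p)^9
= 55 · 0.002116 · 0.65454 = 0.076175

0.0762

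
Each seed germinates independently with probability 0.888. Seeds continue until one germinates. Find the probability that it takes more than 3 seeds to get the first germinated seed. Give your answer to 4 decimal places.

Y = number of seeds to the first success; geometric, p = 0.888.
P(Y > 3) = P(first 3 all fail) = (1−p)^3 = 0.001405

0.0014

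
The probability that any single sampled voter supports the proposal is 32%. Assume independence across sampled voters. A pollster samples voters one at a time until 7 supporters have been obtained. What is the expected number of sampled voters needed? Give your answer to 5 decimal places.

Y = total sampled voters until the seventh success; negative binomial with r=7, p=0.32.
E[Y] = r / p = 7 / 0.32 = 21.8750000

21.87500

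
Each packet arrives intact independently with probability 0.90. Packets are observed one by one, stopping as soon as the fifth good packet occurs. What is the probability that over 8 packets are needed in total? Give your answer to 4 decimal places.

0.0050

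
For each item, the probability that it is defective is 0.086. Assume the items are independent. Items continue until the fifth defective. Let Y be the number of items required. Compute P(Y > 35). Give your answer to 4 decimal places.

Needing more than 35 items ⇔ fewer than 5 successes in the first 35. With X ~ Binomial(35, 0.086), P(Y > 35) = P(X ≤ 4).
  k=0: C(35,0)·0.086^0·0.914^35 = 0.042965
  k=1: C(35,1)·0.086^1·0.914^34 = 0.141494
  k=2: C(35,2)·0.086^2·0.914^33 = 0.226328
  k=3: C(35,3)·0.086^3·0.914^32 = 0.234252
  k=4: C(35,4)·0.086^4·0.914^31 = 0.176330
P(X ≤ 4) = 0.821369

0.8214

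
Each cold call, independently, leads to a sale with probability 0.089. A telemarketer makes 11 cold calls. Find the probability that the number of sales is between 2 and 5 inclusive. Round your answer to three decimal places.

0.256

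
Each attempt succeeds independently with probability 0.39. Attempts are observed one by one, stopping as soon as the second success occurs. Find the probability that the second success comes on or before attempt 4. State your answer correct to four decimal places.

0.5075

Finishing within 4 attempts ⇔ at least 2 successes in the first 4. With X ~ Binomial(4, 0.39), P(Y ≤ 4) = 1 − P(X ≤ 1).
  k=0: C(4,0)·0.39^0·0.61^4 = 0.138458
  k=1: C(4,1)·0.39^1·0.61^3 = 0.354090
1 − 0.492549 = 0.507451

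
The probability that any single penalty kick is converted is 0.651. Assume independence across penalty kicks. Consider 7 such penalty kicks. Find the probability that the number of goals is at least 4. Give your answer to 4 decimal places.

X ~ Binomial(7, 0.651); P(X ≥ 4) = Σ C(7,k) p^k (1−p)^(7−k) over k:
  k=4: C(7,4)·0.651^4·0.349^3 = 0.267220
  k=5: C(7,5)·0.651^5·0.349^2 = 0.299072
  k=6: C(7,6)·0.651^6·0.349^1 = 0.185956
  k=7: C(7,7)·0.651^7·0.349^0 = 0.049553
Total = 0.801799

0.8018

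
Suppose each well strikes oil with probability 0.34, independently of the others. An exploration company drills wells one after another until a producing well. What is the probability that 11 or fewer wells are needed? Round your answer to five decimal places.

0.98965

Y = number of wells to the first success; geometric, p = 0.34.
P(Y ≤ 11) = 1 − (1−p)^11 = 1 − 0.0103510 = 0.9896490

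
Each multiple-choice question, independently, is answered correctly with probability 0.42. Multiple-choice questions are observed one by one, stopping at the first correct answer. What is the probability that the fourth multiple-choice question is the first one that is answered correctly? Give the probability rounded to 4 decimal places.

Geometric (trials to first success), p = 0.42.
P(Y = 4) = (1−p)^3 · p = 0.19511 · 0.42 = 0.081947

0.0819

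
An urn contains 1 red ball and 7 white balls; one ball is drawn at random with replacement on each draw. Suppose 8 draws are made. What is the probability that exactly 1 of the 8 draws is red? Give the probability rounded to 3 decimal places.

X ~ Binomial(n=8, p=0.125).
P(X=1) = C(8,1) · p^1 · (1−p)^7
= 8 · 0.125 · 0.3927 = 0.39270

0.393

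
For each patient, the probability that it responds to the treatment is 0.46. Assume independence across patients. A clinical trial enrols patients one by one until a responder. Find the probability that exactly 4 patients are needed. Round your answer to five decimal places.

Geometric (trials to first success), p = 0.46.
P(Y = 4) = (1−p)^3 · p = 0.15746 · 0.46 = 0.0724334

0.07243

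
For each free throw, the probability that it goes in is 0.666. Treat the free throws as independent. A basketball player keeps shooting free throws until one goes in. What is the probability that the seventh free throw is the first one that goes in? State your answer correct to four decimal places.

Geometric (trials to first success), p = 0.666.
P(Y = 7) = (1−p)^6 · p = 0.0013883 · 0.666 = 0.000925

0.0009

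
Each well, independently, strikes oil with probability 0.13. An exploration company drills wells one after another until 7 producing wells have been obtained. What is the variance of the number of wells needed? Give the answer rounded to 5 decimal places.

360.35503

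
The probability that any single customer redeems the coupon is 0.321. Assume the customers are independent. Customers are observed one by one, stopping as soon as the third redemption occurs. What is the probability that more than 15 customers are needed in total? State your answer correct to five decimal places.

0.09488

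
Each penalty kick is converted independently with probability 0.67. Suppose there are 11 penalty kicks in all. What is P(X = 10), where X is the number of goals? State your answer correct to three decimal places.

0.066

X ~ Binomial(n=11, p=0.67).
P(X=10) = C(11,10) · p^10 · (1−p)^1
= 11 · 0.018228 · 0.33 = 0.06617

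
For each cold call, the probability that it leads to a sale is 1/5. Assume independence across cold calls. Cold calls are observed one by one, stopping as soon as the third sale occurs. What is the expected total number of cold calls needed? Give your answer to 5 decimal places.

Y = total cold calls until the third success; negative binomial with r=3, p=0.20.
E[Y] = r / p = 3 / 0.20 = 15.0000000

15.00000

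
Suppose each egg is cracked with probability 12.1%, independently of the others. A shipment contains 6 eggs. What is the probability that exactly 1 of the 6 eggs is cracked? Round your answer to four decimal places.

0.3810

X ~ Binomial(n=6, p=0.121).
P(X=1) = C(6,1) · p^1 · (1−p)^5
= 6 · 0.121 · 0.52474 = 0.380961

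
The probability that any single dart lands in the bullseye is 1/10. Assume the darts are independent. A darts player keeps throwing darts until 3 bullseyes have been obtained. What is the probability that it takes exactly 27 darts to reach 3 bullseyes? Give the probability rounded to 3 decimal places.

0.026

Y = trial on which the third success occurs; negative binomial, r=3, p=0.10.
P(Y=27) = C(26,2) · p^3 · (1−p)^24
= 325 · 0.001 · 0.079766 = 0.02592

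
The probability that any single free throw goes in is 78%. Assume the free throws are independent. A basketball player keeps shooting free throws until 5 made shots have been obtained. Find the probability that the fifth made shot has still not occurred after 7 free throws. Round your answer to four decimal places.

0.1841

Needing more than 7 free throws ⇔ fewer than 5 successes in the first 7. With X ~ Binomial(7, 0.78), P(Y > 7) = P(X ≤ 4).
  k=0: C(7,0)·0.78^0·0.22^7 = 0.000025
  k=1: C(7,1)·0.78^1·0.22^6 = 0.000619
  k=2: C(7,2)·0.78^2·0.22^5 = 0.006584
  k=3: C(7,3)·0.78^3·0.22^4 = 0.038908
  k=4: C(7,4)·0.78^4·0.22^3 = 0.137948
P(X ≤ 4) = 0.184085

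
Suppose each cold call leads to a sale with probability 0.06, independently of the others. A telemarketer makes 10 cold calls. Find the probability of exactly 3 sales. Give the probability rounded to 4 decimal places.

X ~ Binomial(n=10, p=0.06).
P(X=3) = C(10,3) · p^3 · (1−p)^7
= 120 · 0.000216 · 0.64848 = 0.016809

0.0168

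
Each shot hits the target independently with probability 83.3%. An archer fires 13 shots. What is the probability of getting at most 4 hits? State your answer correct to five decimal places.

X ~ Binomial(13, 0.833); P(X ≤ 4) = Σ C(13,k) p^k (1−p)^(13−k) over k:
  k=0: C(13,0)·0.833^0·0.167^13 = 0.0000000
  k=1: C(13,1)·0.833^1·0.167^12 = 0.0000000
  k=2: C(13,2)·0.833^2·0.167^11 = 0.0000002
  k=3: C(13,3)·0.833^3·0.167^10 = 0.0000028
  k=4: C(13,4)·0.833^4·0.167^9 = 0.0000348
Total = 0.0000377

0.00004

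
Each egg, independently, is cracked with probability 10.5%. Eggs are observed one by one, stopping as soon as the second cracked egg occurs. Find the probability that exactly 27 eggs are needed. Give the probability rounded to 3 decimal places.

0.018

Y = trial on which the second success occurs; negative binomial, r=2, p=0.105.
P(Y=27) = C(26,1) · p^2 · (1−p)^25
= 26 · 0.011025 · 0.062456 = 0.01790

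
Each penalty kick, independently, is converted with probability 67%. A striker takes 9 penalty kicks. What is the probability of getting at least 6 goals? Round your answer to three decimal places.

0.658

X ~ Binomial(9, 0.67); P(X ≥ 6) = Σ C(9,k) p^k (1−p)^(9−k) over k:
  k=6: C(9,6)·0.67^6·0.33^3 = 0.27307
  k=7: C(9,7)·0.67^7·0.33^2 = 0.23760
  k=8: C(9,8)·0.67^8·0.33^1 = 0.12060
  k=9: C(9,9)·0.67^9·0.33^0 = 0.02721
Total = 0.65848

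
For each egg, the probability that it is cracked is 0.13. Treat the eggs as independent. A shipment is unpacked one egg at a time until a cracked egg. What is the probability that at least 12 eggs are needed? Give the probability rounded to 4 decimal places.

0.2161

Y = number of eggs to the first success; geometric, p = 0.13.
P(Y > 11) = P(first 11 all fail) = (1−p)^11 = 0.216128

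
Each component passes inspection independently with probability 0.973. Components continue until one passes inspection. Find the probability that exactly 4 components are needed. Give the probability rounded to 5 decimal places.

Geometric (trials to first success), p = 0.973.
P(Y = 4) = (1−p)^3 · p = 1.9683e-05 · 0.973 = 0.0000192

0.00002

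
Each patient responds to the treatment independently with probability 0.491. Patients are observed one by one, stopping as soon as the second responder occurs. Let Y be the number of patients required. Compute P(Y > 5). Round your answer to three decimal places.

0.199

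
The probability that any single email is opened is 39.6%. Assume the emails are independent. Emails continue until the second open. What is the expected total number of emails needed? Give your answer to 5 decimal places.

Y = total emails until the second success; negative binomial with r=2, p=0.396.
E[Y] = r / p = 2 / 0.396 = 5.0505051

5.05051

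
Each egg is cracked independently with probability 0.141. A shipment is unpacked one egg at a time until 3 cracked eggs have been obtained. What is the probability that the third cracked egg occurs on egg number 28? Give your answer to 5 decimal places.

0.02202

Y = trial on which the third success occurs; negative binomial, r=3, p=0.141.
P(Y=28) = C(27,2) · p^3 · (1−p)^25
= 351 · 0.0028032 · 0.022378 = 0.0220188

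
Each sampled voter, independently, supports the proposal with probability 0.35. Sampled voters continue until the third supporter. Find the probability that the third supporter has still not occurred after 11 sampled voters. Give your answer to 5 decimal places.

0.20013

Needing more than 11 sampled voters ⇔ fewer than 3 successes in the first 11. With X ~ Binomial(11, 0.35), P(Y > 11) = P(X ≤ 2).
  k=0: C(11,0)·0.35^0·0.65^11 = 0.0087508
  k=1: C(11,1)·0.35^1·0.65^10 = 0.0518316
  k=2: C(11,2)·0.35^2·0.65^9 = 0.1395465
P(X ≤ 2) = 0.2001289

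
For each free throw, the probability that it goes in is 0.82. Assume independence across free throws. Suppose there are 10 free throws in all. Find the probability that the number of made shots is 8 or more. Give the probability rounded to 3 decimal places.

X ~ Binomial(10, 0.82); P(X ≥ 8) = Σ C(10,k) p^k (1−p)^(10−k) over k:
  k=8: C(10,8)·0.82^8·0.18^2 = 0.29804
  k=9: C(10,9)·0.82^9·0.18^1 = 0.30172
  k=10: C(10,10)·0.82^10·0.18^0 = 0.13745
Total = 0.73720

0.737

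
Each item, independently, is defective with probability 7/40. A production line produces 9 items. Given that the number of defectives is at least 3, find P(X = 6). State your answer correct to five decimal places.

0.00684

X ~ Binomial(9, 0.175). Want P(X=6 | X≥3) = P(X=6) / P(X≥3).
P(X=6) = C(9,6)·0.175^6·0.825^3 = 0.0013548
P(X≥3) = 1 − 0.1770458 − 0.3379965 − 0.2867849 = 0.1981729
Ratio = 0.0013548 / 0.1981729 = 0.0068364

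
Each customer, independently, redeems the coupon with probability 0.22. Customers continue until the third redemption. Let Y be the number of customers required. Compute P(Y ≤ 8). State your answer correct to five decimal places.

0.24864

Finishing within 8 customers ⇔ at least 3 successes in the first 8. With X ~ Binomial(8, 0.22), P(Y ≤ 8) = 1 − P(X ≤ 2).
  k=0: C(8,0)·0.22^0·0.78^8 = 0.1370114
  k=1: C(8,1)·0.22^1·0.78^7 = 0.3091540
  k=2: C(8,2)·0.22^2·0.78^6 = 0.3051905
1 − 0.7513559 = 0.2486441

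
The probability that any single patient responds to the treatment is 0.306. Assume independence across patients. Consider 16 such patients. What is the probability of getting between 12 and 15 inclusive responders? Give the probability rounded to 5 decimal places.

X ~ Binomial(16, 0.306); P(12 ≤ X ≤ 15) = Σ C(16,k) p^k (1−p)^(16−k) over k:
  k=12: C(16,12)·0.306^12·0.694^4 = 0.0002846
  k=13: C(16,13)·0.306^13·0.694^3 = 0.0000386
  k=14: C(16,14)·0.306^14·0.694^2 = 0.0000036
  k=15: C(16,15)·0.306^15·0.694^1 = 0.0000002
Total = 0.0003270

0.00033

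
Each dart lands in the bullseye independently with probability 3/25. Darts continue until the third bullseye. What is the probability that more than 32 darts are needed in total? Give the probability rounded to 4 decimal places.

Needing more than 32 darts ⇔ fewer than 3 successes in the first 32. With X ~ Binomial(32, 0.12), P(Y > 32) = P(X ≤ 2).
  k=0: C(32,0)·0.12^0·0.88^32 = 0.016728
  k=1: C(32,1)·0.12^1·0.88^31 = 0.072995
  k=2: C(32,2)·0.12^2·0.88^30 = 0.154285
P(X ≤ 2) = 0.244008

0.2440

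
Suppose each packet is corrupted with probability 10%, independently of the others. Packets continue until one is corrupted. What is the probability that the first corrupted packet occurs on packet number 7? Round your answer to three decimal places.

0.053

Geometric (trials to first success), p = 0.10.
P(Y = 7) = (1−p)^6 · p = 0.53144 · 0.10 = 0.05314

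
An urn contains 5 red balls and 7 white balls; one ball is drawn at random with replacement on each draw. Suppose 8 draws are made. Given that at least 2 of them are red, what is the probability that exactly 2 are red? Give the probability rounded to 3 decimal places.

X ~ Binomial(8, 0.416667). Want P(X=2 | X≥2) = P(X=2) / P(X≥2).
P(X=2) = C(8,2)·0.416667^2·0.583333^6 = 0.19153
P(X≥2) = 1 − 0.01341 − 0.07661 = 0.90998
Ratio = 0.19153 / 0.90998 = 0.21048

0.210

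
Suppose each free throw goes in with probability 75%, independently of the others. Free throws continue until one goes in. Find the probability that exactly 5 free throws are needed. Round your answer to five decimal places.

0.00293

Geometric (trials to first success), p = 0.75.
P(Y = 5) = (1−p)^4 · p = 0.0039062 · 0.75 = 0.0029297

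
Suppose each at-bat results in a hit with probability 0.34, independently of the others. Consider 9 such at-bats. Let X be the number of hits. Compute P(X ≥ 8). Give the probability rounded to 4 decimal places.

0.0011

X ~ Binomial(9, 0.34); P(X ≥ 8) = Σ C(9,k) p^k (1−p)^(9−k) over k:
  k=8: C(9,8)·0.34^8·0.66^1 = 0.001061
  k=9: C(9,9)·0.34^9·0.66^0 = 0.000061
Total = 0.001121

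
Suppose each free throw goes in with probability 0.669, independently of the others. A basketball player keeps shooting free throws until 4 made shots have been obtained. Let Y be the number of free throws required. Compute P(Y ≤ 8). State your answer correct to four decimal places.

Finishing within 8 free throws ⇔ at least 4 successes in the first 8. With X ~ Binomial(8, 0.669), P(Y ≤ 8) = 1 − P(X ≤ 3).
  k=0: C(8,0)·0.669^0·0.331^8 = 0.000144
  k=1: C(8,1)·0.669^1·0.331^7 = 0.002330
  k=2: C(8,2)·0.669^2·0.331^6 = 0.016481
  k=3: C(8,3)·0.669^3·0.331^5 = 0.066620
1 − 0.085575 = 0.914425

0.9144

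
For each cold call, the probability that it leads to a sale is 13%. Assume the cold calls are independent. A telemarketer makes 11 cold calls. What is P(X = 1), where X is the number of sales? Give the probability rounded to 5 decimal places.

X ~ Binomial(n=11, p=0.13).
P(X=1) = C(11,1) · p^1 · (1−p)^10
= 11 · 0.13 · 0.24842 = 0.3552455

0.35525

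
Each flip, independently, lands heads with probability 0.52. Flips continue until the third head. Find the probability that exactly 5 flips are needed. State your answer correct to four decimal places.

0.1944

Y = trial on which the third success occurs; negative binomial, r=3, p=0.52.
P(Y=5) = C(4,2) · p^3 · (1−p)^2
= 6 · 0.14061 · 0.2304 = 0.194376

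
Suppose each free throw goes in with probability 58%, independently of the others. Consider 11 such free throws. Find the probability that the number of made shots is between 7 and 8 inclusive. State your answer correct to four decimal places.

0.3833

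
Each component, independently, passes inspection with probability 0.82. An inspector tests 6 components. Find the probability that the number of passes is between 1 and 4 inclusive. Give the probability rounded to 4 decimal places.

X ~ Binomial(6, 0.82); P(1 ≤ X ≤ 4) = Σ C(6,k) p^k (1−p)^(6−k) over k:
  k=1: C(6,1)·0.82^1·0.18^5 = 0.000930
  k=2: C(6,2)·0.82^2·0.18^4 = 0.010588
  k=3: C(6,3)·0.82^3·0.18^3 = 0.064312
  k=4: C(6,4)·0.82^4·0.18^2 = 0.219731
Total = 0.295560

0.2956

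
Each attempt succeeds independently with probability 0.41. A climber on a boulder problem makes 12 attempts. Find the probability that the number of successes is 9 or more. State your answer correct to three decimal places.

X ~ Binomial(12, 0.41); P(X ≥ 9) = Σ C(12,k) p^k (1−p)^(12−k) over k:
  k=9: C(12,9)·0.41^9·0.59^3 = 0.01479
  k=10: C(12,10)·0.41^10·0.59^2 = 0.00308
  k=11: C(12,11)·0.41^11·0.59^1 = 0.00039
  k=12: C(12,12)·0.41^12·0.59^0 = 0.00002
Total = 0.01829

0.018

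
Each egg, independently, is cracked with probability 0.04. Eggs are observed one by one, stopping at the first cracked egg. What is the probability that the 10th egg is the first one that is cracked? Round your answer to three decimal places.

Geometric (trials to first success), p = 0.04.
P(Y = 10) = (1−p)^9 · p = 0.69253 · 0.04 = 0.02770

0.028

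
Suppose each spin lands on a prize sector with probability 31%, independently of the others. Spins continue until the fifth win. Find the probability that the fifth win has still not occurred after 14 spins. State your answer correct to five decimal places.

Needing more than 14 spins ⇔ fewer than 5 successes in the first 14. With X ~ Binomial(14, 0.31), P(Y > 14) = P(X ≤ 4).
  k=0: C(14,0)·0.31^0·0.69^14 = 0.0055448
  k=1: C(14,1)·0.31^1·0.69^13 = 0.0348761
  k=2: C(14,2)·0.31^2·0.69^12 = 0.1018483
  k=3: C(14,3)·0.31^3·0.69^11 = 0.1830318
  k=4: C(14,4)·0.31^4·0.69^10 = 0.2261371
P(X ≤ 4) = 0.5514381

0.55144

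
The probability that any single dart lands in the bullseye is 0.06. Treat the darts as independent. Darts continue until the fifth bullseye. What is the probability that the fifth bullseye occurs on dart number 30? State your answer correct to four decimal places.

0.0039

Y = trial on which the fifth success occurs; negative binomial, r=5, p=0.06.
P(Y=30) = C(29,4) · p^5 · (1−p)^25
= 23751 · 7.776e-07 · 0.21291 = 0.003932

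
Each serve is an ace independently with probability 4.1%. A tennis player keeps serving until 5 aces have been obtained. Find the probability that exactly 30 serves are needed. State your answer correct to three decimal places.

Y = trial on which the fifth success occurs; negative binomial, r=5, p=0.041.
P(Y=30) = C(29,4) · p^5 · (1−p)^25
= 23751 · 1.1586e-07 · 0.35113 = 0.00097

0.001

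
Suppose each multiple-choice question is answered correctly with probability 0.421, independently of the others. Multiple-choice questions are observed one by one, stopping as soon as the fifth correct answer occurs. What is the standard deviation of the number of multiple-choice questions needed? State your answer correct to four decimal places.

4.0415

Y = total multiple-choice questions until the fifth success; negative binomial with r=5, p=0.421.
SD(Y) = √[r(1−p)/p²] = √(16.333693) = 4.041496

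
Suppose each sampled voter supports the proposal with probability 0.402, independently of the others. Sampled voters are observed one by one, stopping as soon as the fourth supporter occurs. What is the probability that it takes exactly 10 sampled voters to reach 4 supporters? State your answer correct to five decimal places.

0.10032

Y = trial on which the fourth success occurs; negative binomial, r=4, p=0.402.
P(Y=10) = C(9,3) · p^4 · (1−p)^6
= 84 · 0.026116 · 0.045731 = 0.1003207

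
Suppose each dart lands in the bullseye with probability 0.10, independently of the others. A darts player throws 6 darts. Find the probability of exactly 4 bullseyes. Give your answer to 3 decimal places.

X ~ Binomial(n=6, p=0.10).
P(X=4) = C(6,4) · p^4 · (1−p)^2
= 15 · 0.0001 · 0.81 = 0.00121

0.001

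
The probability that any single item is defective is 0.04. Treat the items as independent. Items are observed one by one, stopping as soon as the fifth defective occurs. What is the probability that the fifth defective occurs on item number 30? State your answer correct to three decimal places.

0.001

Y = trial on which the fifth success occurs; negative binomial, r=5, p=0.04.
P(Y=30) = C(29,4) · p^5 · (1−p)^25
= 23751 · 1.024e-07 · 0.3604 = 0.00088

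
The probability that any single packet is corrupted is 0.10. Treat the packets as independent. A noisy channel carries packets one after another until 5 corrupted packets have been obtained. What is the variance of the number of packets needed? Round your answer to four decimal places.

450.0000

Y = total packets until the fifth success; negative binomial with r=5, p=0.10.
Var(Y) = r(1−p)/p² = 5·0.90 / 0.10² = 450.000000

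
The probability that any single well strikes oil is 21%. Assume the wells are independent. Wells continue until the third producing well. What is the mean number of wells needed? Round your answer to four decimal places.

14.2857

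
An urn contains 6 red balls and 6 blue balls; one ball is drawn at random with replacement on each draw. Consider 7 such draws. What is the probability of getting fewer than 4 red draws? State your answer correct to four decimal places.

0.5000

X ~ Binomial(7, 0.50); P(X ≤ 3) = Σ C(7,k) p^k (1−p)^(7−k) over k:
  k=0: C(7,0)·0.50^0·0.50^7 = 0.007812
  k=1: C(7,1)·0.50^1·0.50^6 = 0.054688
  k=2: C(7,2)·0.50^2·0.50^5 = 0.164062
  k=3: C(7,3)·0.50^3·0.50^4 = 0.273438
Total = 0.500000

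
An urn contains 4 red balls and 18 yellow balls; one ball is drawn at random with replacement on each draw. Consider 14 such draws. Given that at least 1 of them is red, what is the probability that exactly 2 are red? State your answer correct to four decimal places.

X ~ Binomial(14, 0.181818). Want P(X=2 | X≥1) = P(X=2) / P(X≥1).
P(X=2) = C(14,2)·0.181818^2·0.818182^12 = 0.270716
P(X≥1) = 1 − 0.060242 = 0.939758
Ratio = 0.270716 / 0.939758 = 0.288070

0.2881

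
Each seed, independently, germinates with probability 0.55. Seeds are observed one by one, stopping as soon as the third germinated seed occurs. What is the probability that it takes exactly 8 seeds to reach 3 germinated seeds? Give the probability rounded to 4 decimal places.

Y = trial on which the third success occurs; negative binomial, r=3, p=0.55.
P(Y=8) = C(7,2) · p^3 · (1−p)^5
= 21 · 0.16637 · 0.018453 = 0.064472

0.0645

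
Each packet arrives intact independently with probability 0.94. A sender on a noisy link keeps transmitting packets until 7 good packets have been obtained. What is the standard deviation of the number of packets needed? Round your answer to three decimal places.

0.689

Y = total packets until the seventh success; negative binomial with r=7, p=0.94.
SD(Y) = √[r(1−p)/p²] = √(0.47533) = 0.68944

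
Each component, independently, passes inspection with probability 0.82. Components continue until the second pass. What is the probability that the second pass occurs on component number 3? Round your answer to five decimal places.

Y = trial on which the second success occurs; negative binomial, r=2, p=0.82.
P(Y=3) = C(2,1) · p^2 · (1−p)^1
= 2 · 0.6724 · 0.18 = 0.2420640

0.24206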